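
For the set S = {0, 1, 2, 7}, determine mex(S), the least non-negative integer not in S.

3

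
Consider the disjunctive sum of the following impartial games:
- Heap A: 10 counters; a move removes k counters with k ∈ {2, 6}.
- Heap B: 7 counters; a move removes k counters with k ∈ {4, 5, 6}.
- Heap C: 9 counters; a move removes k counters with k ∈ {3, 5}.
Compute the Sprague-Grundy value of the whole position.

0

Grundy values for heap A (subtraction set {2, 6}):
g(0) = mex{} = 0
g(1) = mex{} = 0
g(2) = mex{0} = 1
g(3) = mex{0} = 1
g(4) = mex{1} = 0
g(5) = mex{1} = 0
g(6) = mex{0} = 1
g(7) = mex{0} = 1
g(8) = mex{1} = 0
g(9) = mex{1} = 0
g(10) = mex{0} = 1
So g(10) = 1.
For heap B, compute g(0), g(1), … with moves {4, 5, 6}:
g(0) = mex{} = 0
g(1) = mex{} = 0
g(2) = mex{} = 0
g(3) = mex{} = 0
g(4) = mex{0} = 1
g(5) = mex{0} = 1
g(6) = mex{0} = 1
g(7) = mex{0} = 1
So g(7) = 1.
Build the Grundy sequence for heap C with g(k) = mex{g(k−s) : s ∈ {3, 5}, s ≤ k}:
k:     0  1  2  3  4  5  6  7  8  9
g(k):  0  0  0  1  1  1  2  2  0  0
So g(9) = 0.
By the Sprague-Grundy theorem, the Grundy value of a sum of independent games is the XOR of the component values.
Combined value = 1 XOR 1 XOR 0 = 0.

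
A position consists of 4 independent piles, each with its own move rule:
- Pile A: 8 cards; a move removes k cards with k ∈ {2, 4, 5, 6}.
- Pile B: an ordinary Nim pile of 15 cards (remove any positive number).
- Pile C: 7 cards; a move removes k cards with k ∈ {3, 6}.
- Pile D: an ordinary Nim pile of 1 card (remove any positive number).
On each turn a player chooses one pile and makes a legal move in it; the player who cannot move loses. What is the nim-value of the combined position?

Build the Grundy sequence for pile A with g(k) = mex{g(k−s) : s ∈ {2, 4, 5, 6}, s ≤ k}:
k:     0  1  2  3  4  5  6  7  8
g(k):  0  0  1  1  2  2  3  3  0
So g(8) = 0.
Pile B is a plain Nim pile of size 15, so its Grundy value is 15.
Grundy values for pile C (subtraction set {3, 6}):
k:     0  1  2  3  4  5  6  7
g(k):  0  0  0  1  1  1  2  2
So g(7) = 2.
Pile D is a plain Nim pile of size 1, so its Grundy value is 1.
The value of a disjunctive sum is the nim-sum of the parts.
Combined value = 0 XOR 15 XOR 2 XOR 1 = 12.

12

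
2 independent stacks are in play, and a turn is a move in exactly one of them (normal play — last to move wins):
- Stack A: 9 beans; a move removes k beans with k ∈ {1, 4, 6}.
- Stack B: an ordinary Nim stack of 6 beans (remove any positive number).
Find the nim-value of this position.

4

Build the Grundy sequence for stack A with g(k) = mex{g(k−s) : s ∈ {1, 4, 6}, s ≤ k}:
g(0) = mex{} = 0
g(1) = mex{0} = 1
g(2) = mex{1} = 0
g(3) = mex{0} = 1
g(4) = mex{0,1} = 2
g(5) = mex{1,2} = 0
g(6) = mex{0} = 1
g(7) = mex{1} = 0
g(8) = mex{0,2} = 1
g(9) = mex{0,1} = 2
So g(9) = 2.
Stack B is a plain Nim stack of size 6, so its Grundy value is 6.
The value of a disjunctive sum is the nim-sum of the parts.
Combined value = 2 XOR 6 = 4.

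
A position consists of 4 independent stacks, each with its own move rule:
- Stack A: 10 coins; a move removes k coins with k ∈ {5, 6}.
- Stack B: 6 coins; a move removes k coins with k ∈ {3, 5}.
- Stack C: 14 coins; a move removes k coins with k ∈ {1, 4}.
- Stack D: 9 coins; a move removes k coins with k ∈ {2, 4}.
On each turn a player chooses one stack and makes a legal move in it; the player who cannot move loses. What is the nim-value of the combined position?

3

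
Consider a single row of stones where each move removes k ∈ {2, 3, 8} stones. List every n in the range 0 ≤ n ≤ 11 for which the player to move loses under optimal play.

Compute g(0), g(1), … for moves {2, 3, 8}:
g(0) = mex{} = 0
g(1) = mex{} = 0
g(2) = mex{0} = 1
g(3) = mex{0} = 1
g(4) = mex{0,1} = 2
g(5) = mex{1} = 0
g(6) = mex{1,2} = 0
g(7) = mex{0,2} = 1
g(8) = mex{0} = 1
g(9) = mex{0,1} = 2
g(10) = mex{1} = 0
g(11) = mex{1,2} = 0
The P-positions (g = 0) in 0..11 are 0, 1, 5, 6, 10, 11.

0, 1, 5, 6, 10, 11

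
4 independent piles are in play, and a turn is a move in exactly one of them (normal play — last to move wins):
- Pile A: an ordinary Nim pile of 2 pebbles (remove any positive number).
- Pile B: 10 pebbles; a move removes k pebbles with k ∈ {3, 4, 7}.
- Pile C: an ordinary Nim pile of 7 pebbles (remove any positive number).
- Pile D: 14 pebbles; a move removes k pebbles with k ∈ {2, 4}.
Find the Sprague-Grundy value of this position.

4

Pile A is a plain Nim pile of size 2, so its Grundy value is 2.
Grundy values for pile B (subtraction set {3, 4, 7}):
g(0) = mex{} = 0
g(1) = mex{} = 0
g(2) = mex{} = 0
g(3) = mex{0} = 1
g(4) = mex{0} = 1
g(5) = mex{0} = 1
g(6) = mex{0,1} = 2
g(7) = mex{0,1} = 2
g(8) = mex{0,1} = 2
g(9) = mex{0,1,2} = 3
g(10) = mex{1,2} = 0
So g(10) = 0.
Pile C is a plain Nim pile of size 7, so its Grundy value is 7.
Grundy values for pile D (subtraction set {2, 4}):
k:     0  1  2  3  4  5  6  7  8  9 10 11 12 13 14
g(k):  0  0  1  1  2  2  0  0  1  1  2  2  0  0  1
So g(14) = 1.
The value of a disjunctive sum is the nim-sum of the parts.
Combined value = 2 ⊕ 0 ⊕ 7 ⊕ 1 = 4.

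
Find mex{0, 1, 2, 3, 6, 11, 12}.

The values 0, 1, 2, 3 are all present; 4 is the first non-negative integer missing from the set.

4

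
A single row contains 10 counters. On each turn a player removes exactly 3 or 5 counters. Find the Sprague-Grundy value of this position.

0

Build the Grundy sequence with g(k) = mex{g(k−s) : s ∈ {3, 5}, s ≤ k}:
g(0) = mex{} = 0
g(1) = mex{} = 0
g(2) = mex{} = 0
g(3) = mex{0} = 1
g(4) = mex{0} = 1
g(5) = mex{0} = 1
g(6) = mex{0,1} = 2
g(7) = mex{0,1} = 2
g(8) = mex{1} = 0
g(9) = mex{1,2} = 0
g(10) = mex{1,2} = 0
So g(10) = 0.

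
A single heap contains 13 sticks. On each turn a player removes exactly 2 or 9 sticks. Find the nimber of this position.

Grundy values for subtraction set {2, 9}:
g(0) = mex{} = 0
g(1) = mex{} = 0
g(2) = mex{0} = 1
g(3) = mex{0} = 1
g(4) = mex{1} = 0
g(5) = mex{1} = 0
g(6) = mex{0} = 1
g(7) = mex{0} = 1
g(8) = mex{1} = 0
g(9) = mex{0,1} = 2
g(10) = mex{0} = 1
g(11) = mex{1,2} = 0
g(12) = mex{1} = 0
g(13) = mex{0} = 1
So g(13) = 1.

1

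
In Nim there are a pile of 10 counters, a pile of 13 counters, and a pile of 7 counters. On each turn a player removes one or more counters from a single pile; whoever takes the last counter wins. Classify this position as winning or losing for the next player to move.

Bitwise XOR of the heap sizes:
  1010  (10)
  1101  (13)
  0111  (7)
  ----
  0000  (0)
The nim-sum is 0, so this is a P-position: the player to move is in a losing position under optimal play.

Losing position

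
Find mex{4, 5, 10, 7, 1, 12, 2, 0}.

3

The values 0, 1, 2 are all present; 3 is the first non-negative integer missing from the set.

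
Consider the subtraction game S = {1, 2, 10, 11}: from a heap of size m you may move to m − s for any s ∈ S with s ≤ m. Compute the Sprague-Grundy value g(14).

2

Build the Grundy sequence with g(k) = mex{g(k−s) : s ∈ {1, 2, 10, 11}, s ≤ k}:
g(0) = mex{} = 0
g(1) = mex{0} = 1
g(2) = mex{0,1} = 2
g(3) = mex{1,2} = 0
g(4) = mex{0,2} = 1
g(5) = mex{0,1} = 2
g(6) = mex{1,2} = 0
g(7) = mex{0,2} = 1
g(8) = mex{0,1} = 2
g(9) = mex{1,2} = 0
g(10) = mex{0,2} = 1
g(11) = mex{0,1} = 2
g(12) = mex{1,2} = 0
g(13) = mex{0,2} = 1
g(14) = mex{0,1} = 2
So g(14) = 2.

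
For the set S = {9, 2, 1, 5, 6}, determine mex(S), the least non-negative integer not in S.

0

0 is not in the set, so the mex is 0.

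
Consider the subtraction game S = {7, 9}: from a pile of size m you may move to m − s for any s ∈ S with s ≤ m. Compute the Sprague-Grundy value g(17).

0

Build the Grundy sequence with g(k) = mex{g(k−s) : s ∈ {7, 9}, s ≤ k}:
k:     0  1  2  3  4  5  6  7  8  9 10 11 12 13 14 15 16 17
g(k):  0  0  0  0  0  0  0  1  1  1  1  1  1  1  2  2  0  0
So g(17) = 0.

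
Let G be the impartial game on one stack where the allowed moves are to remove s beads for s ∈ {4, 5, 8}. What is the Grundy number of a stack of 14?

0

Build the Grundy sequence with g(k) = mex{g(k−s) : s ∈ {4, 5, 8}, s ≤ k}:
k:     0  1  2  3  4  5  6  7  8  9 10 11 12 13 14
g(k):  0  0  0  0  1  1  1  1  2  2  2  2  0  0  0
So g(14) = 0.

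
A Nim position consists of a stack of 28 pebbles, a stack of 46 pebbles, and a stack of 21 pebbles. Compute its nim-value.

39

Compute the nim-sum pairwise:
28 ⊕ 46 = 50
50 ⊕ 21 = 39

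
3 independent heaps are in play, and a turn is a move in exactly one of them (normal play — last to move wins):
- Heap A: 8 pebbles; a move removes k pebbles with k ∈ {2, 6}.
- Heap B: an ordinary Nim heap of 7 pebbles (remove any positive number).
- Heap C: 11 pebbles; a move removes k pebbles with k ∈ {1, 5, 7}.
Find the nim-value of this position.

For heap A, compute g(0), g(1), … with moves {2, 6}:
k:     0  1  2  3  4  5  6  7  8
g(k):  0  0  1  1  0  0  1  1  0
So g(8) = 0.
Heap B is a plain Nim heap of size 7, so its Grundy value is 7.
Build the Grundy sequence for heap C with g(k) = mex{g(k−s) : s ∈ {1, 5, 7}, s ≤ k}:
k:     0  1  2  3  4  5  6  7  8  9 10 11
g(k):  0  1  0  1  0  1  0  1  0  1  0  1
So g(11) = 1.
The value of a disjunctive sum is the nim-sum of the parts.
Combined value = 0 XOR 7 XOR 1 = 6.

6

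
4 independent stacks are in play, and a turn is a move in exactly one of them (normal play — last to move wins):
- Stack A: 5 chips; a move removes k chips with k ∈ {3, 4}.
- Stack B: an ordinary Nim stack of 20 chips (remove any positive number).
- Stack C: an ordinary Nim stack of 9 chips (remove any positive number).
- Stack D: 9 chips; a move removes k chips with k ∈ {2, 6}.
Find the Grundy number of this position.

Build the Grundy sequence for stack A with g(k) = mex{g(k−s) : s ∈ {3, 4}, s ≤ k}:
k:     0  1  2  3  4  5
g(k):  0  0  0  1  1  1
So g(5) = 1.
Stack B is a plain Nim stack of size 20, so its Grundy value is 20.
Stack C is a plain Nim stack of size 9, so its Grundy value is 9.
Build the Grundy sequence for stack D with g(k) = mex{g(k−s) : s ∈ {2, 6}, s ≤ k}:
k:     0  1  2  3  4  5  6  7  8  9
g(k):  0  0  1  1  0  0  1  1  0  0
So g(9) = 0.
The value of a disjunctive sum is the nim-sum of the parts.
Combined value = 1 XOR 20 XOR 9 XOR 0 = 28.

28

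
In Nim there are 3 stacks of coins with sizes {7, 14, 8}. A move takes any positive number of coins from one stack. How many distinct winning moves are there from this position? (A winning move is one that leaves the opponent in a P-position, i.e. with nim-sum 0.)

In binary:
  0111  (7)
  1110  (14)
  1000  (8)
  ----
  0001  (1)
The overall nim-sum is X = 1. A stack of size p has a winning move iff p XOR X < p (reduce it to p XOR X).
  7: 7 XOR 1 = 6 < 7 — winning move (to 6).
  14: 14 XOR 1 = 15 ≥ 14 — no move.
  8: 8 XOR 1 = 9 ≥ 8 — no move.
That gives 1 winning move.

1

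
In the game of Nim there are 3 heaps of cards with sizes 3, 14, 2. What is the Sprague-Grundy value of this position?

Compute the nim-sum pairwise:
3 ^ 14 = 13
13 ^ 2 = 15

15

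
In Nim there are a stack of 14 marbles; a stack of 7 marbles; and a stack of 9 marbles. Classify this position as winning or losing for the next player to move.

In binary:
  1110  (14)
  0111  (7)
  1001  (9)
  ----
  0000  (0)
The nim-sum is 0, so this is a P-position: the player to move is in a losing position under optimal play.

Losing position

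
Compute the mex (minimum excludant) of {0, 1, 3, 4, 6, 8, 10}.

The values 0, 1 are all present; 2 is the first non-negative integer missing from the set.

2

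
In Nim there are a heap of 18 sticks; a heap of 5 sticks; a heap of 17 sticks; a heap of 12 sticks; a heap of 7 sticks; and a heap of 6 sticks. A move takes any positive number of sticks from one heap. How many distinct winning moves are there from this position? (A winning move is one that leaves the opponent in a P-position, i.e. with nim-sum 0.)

In binary:
  10010  (18)
  00101  (5)
  10001  (17)
  01100  (12)
  00111  (7)
  00110  (6)
  -----
  01011  (11)
The overall nim-sum is X = 11. A heap of size p has a winning move iff p XOR X < p (reduce it to p XOR X).
  18: 18 XOR 11 = 25 ≥ 18 — no move.
  5: 5 XOR 11 = 14 ≥ 5 — no move.
  17: 17 XOR 11 = 26 ≥ 17 — no move.
  12: 12 XOR 11 = 7 < 12 — winning move (to 7).
  7: 7 XOR 11 = 12 ≥ 7 — no move.
  6: 6 XOR 11 = 13 ≥ 6 — no move.
That gives 1 winning move.

1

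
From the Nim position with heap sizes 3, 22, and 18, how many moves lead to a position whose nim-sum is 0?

Bitwise XOR of the heap sizes:
  00011  (3)
  10110  (22)
  10010  (18)
  -----
  00111  (7)
The overall nim-sum is X = 7. A heap of size p has a winning move iff p XOR X < p (reduce it to p XOR X).
  3: 3 XOR 7 = 4 ≥ 3 — no move.
  22: 22 XOR 7 = 17 < 22 — winning move (to 17).
  18: 18 XOR 7 = 21 ≥ 18 — no move.
That gives 1 winning move.

1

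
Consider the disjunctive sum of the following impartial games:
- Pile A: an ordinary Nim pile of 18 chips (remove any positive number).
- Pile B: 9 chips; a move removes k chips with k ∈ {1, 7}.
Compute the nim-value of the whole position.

19

Pile A is a plain Nim pile of size 18, so its Grundy value is 18.
Grundy values for pile B (subtraction set {1, 7}):
k:     0  1  2  3  4  5  6  7  8  9
g(k):  0  1  0  1  0  1  0  1  0  1
So g(9) = 1.
The value of a disjunctive sum is the nim-sum of the parts.
Combined value = 18 XOR 1 = 19.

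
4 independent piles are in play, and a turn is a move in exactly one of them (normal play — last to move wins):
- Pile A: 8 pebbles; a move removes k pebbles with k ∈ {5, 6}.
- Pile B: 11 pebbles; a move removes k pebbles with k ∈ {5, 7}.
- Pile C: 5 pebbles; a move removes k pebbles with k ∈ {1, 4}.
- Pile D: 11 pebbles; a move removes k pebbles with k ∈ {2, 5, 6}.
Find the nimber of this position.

3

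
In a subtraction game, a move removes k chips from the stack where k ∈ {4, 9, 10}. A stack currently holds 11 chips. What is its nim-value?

Build the Grundy sequence with g(k) = mex{g(k−s) : s ∈ {4, 9, 10}, s ≤ k}:
g(0) = mex{} = 0
g(1) = mex{} = 0
g(2) = mex{} = 0
g(3) = mex{} = 0
g(4) = mex{0} = 1
g(5) = mex{0} = 1
g(6) = mex{0} = 1
g(7) = mex{0} = 1
g(8) = mex{1} = 0
g(9) = mex{0,1} = 2
g(10) = mex{0,1} = 2
g(11) = mex{0,1} = 2
So g(11) = 2.

2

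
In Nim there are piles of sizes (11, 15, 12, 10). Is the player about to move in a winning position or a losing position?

Compute the nim-sum pairwise:
11 ⊕ 15 = 4
4 ⊕ 12 = 8
8 ⊕ 10 = 2
The nim-sum is 2 ≠ 0, so this is an N-position: the player to move can win.

Winning position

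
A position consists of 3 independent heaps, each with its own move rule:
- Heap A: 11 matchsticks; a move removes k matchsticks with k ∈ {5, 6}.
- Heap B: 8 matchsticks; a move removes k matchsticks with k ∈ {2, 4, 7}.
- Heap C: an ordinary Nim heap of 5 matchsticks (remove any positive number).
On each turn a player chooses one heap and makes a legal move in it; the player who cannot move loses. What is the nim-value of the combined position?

4

Build the Grundy sequence for heap A with g(k) = mex{g(k−s) : s ∈ {5, 6}, s ≤ k}:
k:     0  1  2  3  4  5  6  7  8  9 10 11
g(k):  0  0  0  0  0  1  1  1  1  1  2  0
So g(11) = 0.
For heap B, compute g(0), g(1), … with moves {2, 4, 7}:
g(0) = mex{} = 0
g(1) = mex{} = 0
g(2) = mex{0} = 1
g(3) = mex{0} = 1
g(4) = mex{0,1} = 2
g(5) = mex{0,1} = 2
g(6) = mex{1,2} = 0
g(7) = mex{0,1,2} = 3
g(8) = mex{0,2} = 1
So g(8) = 1.
Heap C is a plain Nim heap of size 5, so its Grundy value is 5.
By the Sprague-Grundy theorem, the Grundy value of a sum of independent games is the XOR of the component values.
Combined value = 0 ⊕ 1 ⊕ 5 = 4.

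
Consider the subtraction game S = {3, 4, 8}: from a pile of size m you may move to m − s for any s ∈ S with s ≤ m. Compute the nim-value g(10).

1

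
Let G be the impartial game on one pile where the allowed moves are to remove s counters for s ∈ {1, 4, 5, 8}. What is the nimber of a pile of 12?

1

Compute g(0), g(1), … for moves {1, 4, 5, 8}:
k:     0  1  2  3  4  5  6  7  8  9 10 11 12
g(k):  0  1  0  1  2  3  2  3  4  0  1  0  1
So g(12) = 1.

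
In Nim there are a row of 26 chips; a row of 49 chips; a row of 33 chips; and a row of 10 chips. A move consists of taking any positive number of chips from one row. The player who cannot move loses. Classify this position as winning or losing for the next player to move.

Nim-sum: 26 XOR 49 XOR 33 XOR 10 = 0.
The nim-sum is 0, so this is a P-position: the player to move is in a losing position under optimal play.

Losing position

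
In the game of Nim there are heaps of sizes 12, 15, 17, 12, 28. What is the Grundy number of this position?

2

In binary:
  01100  (12)
  01111  (15)
  10001  (17)
  01100  (12)
  11100  (28)
  -----
  00010  (2)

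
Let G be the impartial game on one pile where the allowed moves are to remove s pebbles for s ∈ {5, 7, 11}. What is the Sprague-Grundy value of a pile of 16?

0

Compute g(0), g(1), … for moves {5, 7, 11}:
k:     0  1  2  3  4  5  6  7  8  9 10 11 12 13 14 15 16
g(k):  0  0  0  0  0  1  1  1  1  1  2  2  2  2  2  3  0
So g(16) = 0.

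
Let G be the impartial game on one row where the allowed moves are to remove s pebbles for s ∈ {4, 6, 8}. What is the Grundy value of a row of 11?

2

Grundy values for subtraction set {4, 6, 8}:
g(0) = mex{} = 0
g(1) = mex{} = 0
g(2) = mex{} = 0
g(3) = mex{} = 0
g(4) = mex{0} = 1
g(5) = mex{0} = 1
g(6) = mex{0} = 1
g(7) = mex{0} = 1
g(8) = mex{0,1} = 2
g(9) = mex{0,1} = 2
g(10) = mex{0,1} = 2
g(11) = mex{0,1} = 2
So g(11) = 2.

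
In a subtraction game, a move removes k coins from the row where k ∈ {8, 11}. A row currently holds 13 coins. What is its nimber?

1

Build the Grundy sequence with g(k) = mex{g(k−s) : s ∈ {8, 11}, s ≤ k}:
g(0) = mex{} = 0
g(1) = mex{} = 0
g(2) = mex{} = 0
g(3) = mex{} = 0
g(4) = mex{} = 0
g(5) = mex{} = 0
g(6) = mex{} = 0
g(7) = mex{} = 0
g(8) = mex{0} = 1
g(9) = mex{0} = 1
g(10) = mex{0} = 1
g(11) = mex{0} = 1
g(12) = mex{0} = 1
g(13) = mex{0} = 1
So g(13) = 1.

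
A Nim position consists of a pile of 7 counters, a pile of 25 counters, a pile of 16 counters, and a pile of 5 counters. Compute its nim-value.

11

Write each in binary and XOR column by column:
  00111  (7)
  11001  (25)
  10000  (16)
  00101  (5)
  -----
  01011  (11)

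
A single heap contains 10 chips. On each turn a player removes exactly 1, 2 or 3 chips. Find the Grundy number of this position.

Grundy values for subtraction set {1, 2, 3}:
k:     0  1  2  3  4  5  6  7  8  9 10
g(k):  0  1  2  3  0  1  2  3  0  1  2
So g(10) = 2.

2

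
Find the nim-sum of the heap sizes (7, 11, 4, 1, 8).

1

In binary:
  0111  (7)
  1011  (11)
  0100  (4)
  0001  (1)
  1000  (8)
  ----
  0001  (1)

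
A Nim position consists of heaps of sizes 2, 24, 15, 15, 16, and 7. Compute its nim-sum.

Nim-sum: 2 ⊕ 24 ⊕ 15 ⊕ 15 ⊕ 16 ⊕ 7 = 13.

13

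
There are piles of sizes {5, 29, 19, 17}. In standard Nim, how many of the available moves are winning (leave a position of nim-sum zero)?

3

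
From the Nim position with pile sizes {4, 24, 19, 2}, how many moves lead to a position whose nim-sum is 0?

Nim-sum: 4 ^ 24 ^ 19 ^ 2 = 13.
The overall nim-sum is X = 13. A pile of size p has a winning move iff p XOR X < p (reduce it to p XOR X).
  4: 4 XOR 13 = 9 ≥ 4 — no move.
  24: 24 XOR 13 = 21 < 24 — winning move (to 21).
  19: 19 XOR 13 = 30 ≥ 19 — no move.
  2: 2 XOR 13 = 15 ≥ 2 — no move.
That gives 1 winning move.

1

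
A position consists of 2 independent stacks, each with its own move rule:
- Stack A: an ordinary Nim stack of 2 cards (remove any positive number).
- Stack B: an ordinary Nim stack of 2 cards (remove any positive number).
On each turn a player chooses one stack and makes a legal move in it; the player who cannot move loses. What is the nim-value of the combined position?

0

Stack A is a plain Nim stack of size 2, so its Grundy value is 2.
Stack B is a plain Nim stack of size 2, so its Grundy value is 2.
By the Sprague-Grundy theorem, the Grundy value of a sum of independent games is the XOR of the component values.
Combined value = 2 XOR 2 = 0.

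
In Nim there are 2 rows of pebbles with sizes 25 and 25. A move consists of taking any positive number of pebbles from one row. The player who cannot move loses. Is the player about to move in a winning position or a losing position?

Losing position

Compute the nim-sum pairwise:
25 XOR 25 = 0
The nim-sum is 0, so this is a P-position: the player to move is in a losing position under optimal play.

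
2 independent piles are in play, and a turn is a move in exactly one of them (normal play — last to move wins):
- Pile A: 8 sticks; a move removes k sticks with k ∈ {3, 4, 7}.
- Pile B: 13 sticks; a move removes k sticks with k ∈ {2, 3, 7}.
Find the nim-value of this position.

3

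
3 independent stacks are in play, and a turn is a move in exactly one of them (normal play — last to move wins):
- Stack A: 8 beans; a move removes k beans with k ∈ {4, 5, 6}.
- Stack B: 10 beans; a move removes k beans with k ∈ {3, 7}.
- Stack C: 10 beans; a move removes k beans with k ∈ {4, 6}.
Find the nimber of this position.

2

Build the Grundy sequence for stack A with g(k) = mex{g(k−s) : s ∈ {4, 5, 6}, s ≤ k}:
k:     0  1  2  3  4  5  6  7  8
g(k):  0  0  0  0  1  1  1  1  2
So g(8) = 2.
For stack B, compute g(0), g(1), … with moves {3, 7}:
k:     0  1  2  3  4  5  6  7  8  9 10
g(k):  0  0  0  1  1  1  0  2  2  1  0
So g(10) = 0.
Build the Grundy sequence for stack C with g(k) = mex{g(k−s) : s ∈ {4, 6}, s ≤ k}:
g(0) = mex{} = 0
g(1) = mex{} = 0
g(2) = mex{} = 0
g(3) = mex{} = 0
g(4) = mex{0} = 1
g(5) = mex{0} = 1
g(6) = mex{0} = 1
g(7) = mex{0} = 1
g(8) = mex{0,1} = 2
g(9) = mex{0,1} = 2
g(10) = mex{1} = 0
So g(10) = 0.
By the Sprague-Grundy theorem, the Grundy value of a sum of independent games is the XOR of the component values.
Combined value = 2 XOR 0 XOR 0 = 2.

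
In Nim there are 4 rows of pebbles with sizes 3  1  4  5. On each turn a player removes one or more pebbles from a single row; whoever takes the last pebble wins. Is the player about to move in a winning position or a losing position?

Nim-sum: 3 ⊕ 1 ⊕ 4 ⊕ 5 = 3.
The nim-sum is 3 ≠ 0, so this is an N-position: the player to move can win.

Winning position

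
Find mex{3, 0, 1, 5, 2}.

4

The values 0, 1, 2, 3 are all present; 4 is the first non-negative integer missing from the set.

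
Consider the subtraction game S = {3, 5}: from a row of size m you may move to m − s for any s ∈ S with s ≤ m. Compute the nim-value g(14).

Grundy values for subtraction set {3, 5}:
k:     0  1  2  3  4  5  6  7  8  9 10 11 12 13 14
g(k):  0  0  0  1  1  1  2  2  0  0  0  1  1  1  2
So g(14) = 2.

2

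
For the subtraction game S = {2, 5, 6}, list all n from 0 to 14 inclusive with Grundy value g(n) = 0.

Compute g(0), g(1), … for moves {2, 5, 6}:
k:     0  1  2  3  4  5  6  7  8  9 10 11 12 13 14
g(k):  0  0  1  1  0  2  1  3  0  2  1  0  0  1  1
The P-positions (g = 0) in 0..14 are 0, 1, 4, 8, 11, 12.

0, 1, 4, 8, 11, 12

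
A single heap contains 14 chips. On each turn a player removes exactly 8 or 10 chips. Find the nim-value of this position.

Build the Grundy sequence with g(k) = mex{g(k−s) : s ∈ {8, 10}, s ≤ k}:
k:     0  1  2  3  4  5  6  7  8  9 10 11 12 13 14
g(k):  0  0  0  0  0  0  0  0  1  1  1  1  1  1  1
So g(14) = 1.

1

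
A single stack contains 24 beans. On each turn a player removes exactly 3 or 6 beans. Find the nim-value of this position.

2

Compute g(0), g(1), … for moves {3, 6}:
k:     0  1  2  3  4  5  6  7  8  9 10 11 12 13 14 15 16 17 18 19 20 21 22 23 24
g(k):  0  0  0  1  1  1  2  2  2  0  0  0  1  1  1  2  2  2  0  0  0  1  1  1  2
So g(24) = 2.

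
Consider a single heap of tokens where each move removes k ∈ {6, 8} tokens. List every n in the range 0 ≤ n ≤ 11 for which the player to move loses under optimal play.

0, 1, 2, 3, 4, 5

Build the Grundy sequence with g(k) = mex{g(k−s) : s ∈ {6, 8}, s ≤ k}:
k:     0  1  2  3  4  5  6  7  8  9 10 11
g(k):  0  0  0  0  0  0  1  1  1  1  1  1
The P-positions (g = 0) in 0..11 are 0, 1, 2, 3, 4, 5.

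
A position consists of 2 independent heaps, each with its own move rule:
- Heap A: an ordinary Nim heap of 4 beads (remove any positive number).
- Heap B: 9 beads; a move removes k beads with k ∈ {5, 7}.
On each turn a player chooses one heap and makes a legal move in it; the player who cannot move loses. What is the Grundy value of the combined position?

Heap A is a plain Nim heap of size 4, so its Grundy value is 4.
Build the Grundy sequence for heap B with g(k) = mex{g(k−s) : s ∈ {5, 7}, s ≤ k}:
g(0) = mex{} = 0
g(1) = mex{} = 0
g(2) = mex{} = 0
g(3) = mex{} = 0
g(4) = mex{} = 0
g(5) = mex{0} = 1
g(6) = mex{0} = 1
g(7) = mex{0} = 1
g(8) = mex{0} = 1
g(9) = mex{0} = 1
So g(9) = 1.
The value of a disjunctive sum is the nim-sum of the parts.
Combined value = 4 XOR 1 = 5.

5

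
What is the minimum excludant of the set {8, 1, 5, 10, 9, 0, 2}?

3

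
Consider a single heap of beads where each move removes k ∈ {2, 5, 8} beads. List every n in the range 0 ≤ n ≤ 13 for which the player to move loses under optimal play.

0, 1, 4, 7, 10, 11

Compute g(0), g(1), … for moves {2, 5, 8}:
k:     0  1  2  3  4  5  6  7  8  9 10 11 12 13
g(k):  0  0  1  1  0  2  1  0  2  1  0  0  1  1
The P-positions (g = 0) in 0..13 are 0, 1, 4, 7, 10, 11.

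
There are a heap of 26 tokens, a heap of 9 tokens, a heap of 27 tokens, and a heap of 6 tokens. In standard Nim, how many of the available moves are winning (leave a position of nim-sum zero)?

3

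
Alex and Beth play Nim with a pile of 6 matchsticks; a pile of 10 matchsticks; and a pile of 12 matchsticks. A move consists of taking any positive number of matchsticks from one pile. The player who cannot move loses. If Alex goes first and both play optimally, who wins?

Beth wins

Compute the nim-sum pairwise:
6 ^ 10 = 12
12 ^ 12 = 0
The nim-sum is 0, so this is a P-position: the player to move is in a losing position under optimal play; Alex is about to move from it and so loses — Beth wins.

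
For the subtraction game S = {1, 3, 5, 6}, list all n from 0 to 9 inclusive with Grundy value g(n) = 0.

Compute g(0), g(1), … for moves {1, 3, 5, 6}:
k:     0  1  2  3  4  5  6  7  8  9
g(k):  0  1  0  1  0  1  2  3  2  3
The P-positions (g = 0) in 0..9 are 0, 2, 4.

0, 2, 4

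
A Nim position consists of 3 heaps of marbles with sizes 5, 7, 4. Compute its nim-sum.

6

Write each in binary and XOR column by column:
  101  (5)
  111  (7)
  100  (4)
  ---
  110  (6)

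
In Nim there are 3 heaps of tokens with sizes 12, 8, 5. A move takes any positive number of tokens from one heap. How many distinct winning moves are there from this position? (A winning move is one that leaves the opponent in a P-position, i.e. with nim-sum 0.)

Nim-sum: 12 ^ 8 ^ 5 = 1.
The overall nim-sum is X = 1. A heap of size p has a winning move iff p XOR X < p (reduce it to p XOR X).
  12: 12 XOR 1 = 13 ≥ 12 — no move.
  8: 8 XOR 1 = 9 ≥ 8 — no move.
  5: 5 XOR 1 = 4 < 5 — winning move (to 4).
That gives 1 winning move.

1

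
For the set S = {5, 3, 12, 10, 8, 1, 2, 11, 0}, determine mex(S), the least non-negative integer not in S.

The values 0, 1, 2, 3 are all present; 4 is the first non-negative integer missing from the set.

4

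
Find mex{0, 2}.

0 is in the set but 1 is not, so the mex is 1.

1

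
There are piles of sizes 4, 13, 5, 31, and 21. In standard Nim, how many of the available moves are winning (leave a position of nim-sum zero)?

5

In binary:
  00100  (4)
  01101  (13)
  00101  (5)
  11111  (31)
  10101  (21)
  -----
  00110  (6)
The overall nim-sum is X = 6. A pile of size p has a winning move iff p XOR X < p (reduce it to p XOR X).
  4: 4 XOR 6 = 2 < 4 — winning move (to 2).
  13: 13 XOR 6 = 11 < 13 — winning move (to 11).
  5: 5 XOR 6 = 3 < 5 — winning move (to 3).
  31: 31 XOR 6 = 25 < 31 — winning move (to 25).
  21: 21 XOR 6 = 19 < 21 — winning move (to 19).
That gives 5 winning moves.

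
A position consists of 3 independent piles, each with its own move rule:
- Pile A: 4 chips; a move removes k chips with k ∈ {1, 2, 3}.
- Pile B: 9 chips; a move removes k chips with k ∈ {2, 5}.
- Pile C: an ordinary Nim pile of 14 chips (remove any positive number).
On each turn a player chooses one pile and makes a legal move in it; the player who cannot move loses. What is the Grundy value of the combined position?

15

Grundy values for pile A (subtraction set {1, 2, 3}):
g(0) = mex{} = 0
g(1) = mex{0} = 1
g(2) = mex{0,1} = 2
g(3) = mex{0,1,2} = 3
g(4) = mex{1,2,3} = 0
So g(4) = 0.
Grundy values for pile B (subtraction set {2, 5}):
k:     0  1  2  3  4  5  6  7  8  9
g(k):  0  0  1  1  0  2  1  0  0  1
So g(9) = 1.
Pile C is a plain Nim pile of size 14, so its Grundy value is 14.
The value of a disjunctive sum is the nim-sum of the parts.
Combined value = 0 XOR 1 XOR 14 = 15.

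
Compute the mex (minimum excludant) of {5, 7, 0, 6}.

1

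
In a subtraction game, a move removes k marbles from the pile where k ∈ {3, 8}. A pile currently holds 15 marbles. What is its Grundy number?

Grundy values for subtraction set {3, 8}:
k:     0  1  2  3  4  5  6  7  8  9 10 11 12 13 14 15
g(k):  0  0  0  1  1  1  0  0  2  1  1  0  0  0  1  1
So g(15) = 1.

1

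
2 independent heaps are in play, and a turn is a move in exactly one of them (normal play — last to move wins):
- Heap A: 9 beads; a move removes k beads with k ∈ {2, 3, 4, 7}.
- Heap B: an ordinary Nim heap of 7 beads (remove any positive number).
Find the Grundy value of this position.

For heap A, compute g(0), g(1), … with moves {2, 3, 4, 7}:
g(0) = mex{} = 0
g(1) = mex{} = 0
g(2) = mex{0} = 1
g(3) = mex{0} = 1
g(4) = mex{0,1} = 2
g(5) = mex{0,1} = 2
g(6) = mex{1,2} = 0
g(7) = mex{0,1,2} = 3
g(8) = mex{0,2} = 1
g(9) = mex{0,1,2,3} = 4
So g(9) = 4.
Heap B is a plain Nim heap of size 7, so its Grundy value is 7.
The value of a disjunctive sum is the nim-sum of the parts.
Combined value = 4 XOR 7 = 3.

3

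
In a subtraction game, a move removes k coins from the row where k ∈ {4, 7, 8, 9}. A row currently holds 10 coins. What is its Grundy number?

2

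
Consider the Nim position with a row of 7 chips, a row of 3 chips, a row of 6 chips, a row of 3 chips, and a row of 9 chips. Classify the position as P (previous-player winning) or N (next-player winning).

Bitwise XOR of the heap sizes:
  0111  (7)
  0011  (3)
  0110  (6)
  0011  (3)
  1001  (9)
  ----
  1000  (8)
The nim-sum is 8 ≠ 0, so this is an N-position: the player to move can win.

N-position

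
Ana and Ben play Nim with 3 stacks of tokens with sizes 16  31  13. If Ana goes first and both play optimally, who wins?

Nim-sum: 16 ^ 31 ^ 13 = 2.
The nim-sum is 2 ≠ 0, so this is an N-position: the player to move can win; Ana has a winning move.

Ana wins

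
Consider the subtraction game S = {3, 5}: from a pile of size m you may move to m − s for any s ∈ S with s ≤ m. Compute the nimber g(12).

Grundy values for subtraction set {3, 5}:
k:     0  1  2  3  4  5  6  7  8  9 10 11 12
g(k):  0  0  0  1  1  1  2  2  0  0  0  1  1
So g(12) = 1.

1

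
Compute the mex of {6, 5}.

0

0 is not in the set, so the mex is 0.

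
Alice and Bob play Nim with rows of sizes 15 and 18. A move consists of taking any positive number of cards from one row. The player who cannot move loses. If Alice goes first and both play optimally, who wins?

Nim-sum: 15 ^ 18 = 29.
The nim-sum is 29 ≠ 0, so this is an N-position: the player to move can win; Alice has a winning move.

Alice wins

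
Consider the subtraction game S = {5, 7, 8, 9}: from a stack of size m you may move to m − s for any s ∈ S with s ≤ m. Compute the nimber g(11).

2

Build the Grundy sequence with g(k) = mex{g(k−s) : s ∈ {5, 7, 8, 9}, s ≤ k}:
g(0) = mex{} = 0
g(1) = mex{} = 0
g(2) = mex{} = 0
g(3) = mex{} = 0
g(4) = mex{} = 0
g(5) = mex{0} = 1
g(6) = mex{0} = 1
g(7) = mex{0} = 1
g(8) = mex{0} = 1
g(9) = mex{0} = 1
g(10) = mex{0,1} = 2
g(11) = mex{0,1} = 2
So g(11) = 2.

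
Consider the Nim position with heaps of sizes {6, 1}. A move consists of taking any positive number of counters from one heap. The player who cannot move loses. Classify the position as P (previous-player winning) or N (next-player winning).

Nim-sum: 6 XOR 1 = 7.
The nim-sum is 7 ≠ 0, so this is an N-position: the player to move can win.

N-position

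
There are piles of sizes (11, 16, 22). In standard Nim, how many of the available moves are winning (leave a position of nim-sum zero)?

1

Nim-sum: 11 ^ 16 ^ 22 = 13.
The overall nim-sum is X = 13. A pile of size p has a winning move iff p XOR X < p (reduce it to p XOR X).
  11: 11 XOR 13 = 6 < 11 — winning move (to 6).
  16: 16 XOR 13 = 29 ≥ 16 — no move.
  22: 22 XOR 13 = 27 ≥ 22 — no move.
That gives 1 winning move.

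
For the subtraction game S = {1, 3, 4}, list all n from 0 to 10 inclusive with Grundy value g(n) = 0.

0, 2, 7, 9

Grundy values for subtraction set {1, 3, 4}:
g(0) = mex{} = 0
g(1) = mex{0} = 1
g(2) = mex{1} = 0
g(3) = mex{0} = 1
g(4) = mex{0,1} = 2
g(5) = mex{0,1,2} = 3
g(6) = mex{0,1,3} = 2
g(7) = mex{1,2} = 0
g(8) = mex{0,2,3} = 1
g(9) = mex{1,2,3} = 0
g(10) = mex{0,2} = 1
The P-positions (g = 0) in 0..10 are 0, 2, 7, 9.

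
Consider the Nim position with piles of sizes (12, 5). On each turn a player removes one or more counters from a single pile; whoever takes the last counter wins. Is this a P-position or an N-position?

N-position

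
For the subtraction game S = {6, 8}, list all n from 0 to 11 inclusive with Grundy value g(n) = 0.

0, 1, 2, 3, 4, 5

Compute g(0), g(1), … for moves {6, 8}:
g(0) = mex{} = 0
g(1) = mex{} = 0
g(2) = mex{} = 0
g(3) = mex{} = 0
g(4) = mex{} = 0
g(5) = mex{} = 0
g(6) = mex{0} = 1
g(7) = mex{0} = 1
g(8) = mex{0} = 1
g(9) = mex{0} = 1
g(10) = mex{0} = 1
g(11) = mex{0} = 1
The P-positions (g = 0) in 0..11 are 0, 1, 2, 3, 4, 5.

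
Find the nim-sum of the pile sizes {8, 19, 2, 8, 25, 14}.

6

Nim-sum: 8 ^ 19 ^ 2 ^ 8 ^ 25 ^ 14 = 6.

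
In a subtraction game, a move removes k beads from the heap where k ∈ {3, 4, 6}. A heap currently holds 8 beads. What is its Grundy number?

2

Grundy values for subtraction set {3, 4, 6}:
k:     0  1  2  3  4  5  6  7  8
g(k):  0  0  0  1  1  1  2  2  2
So g(8) = 2.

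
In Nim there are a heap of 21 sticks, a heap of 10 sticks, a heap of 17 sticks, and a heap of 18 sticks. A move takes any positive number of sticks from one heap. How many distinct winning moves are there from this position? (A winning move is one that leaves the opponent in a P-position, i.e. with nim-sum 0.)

3

Nim-sum: 21 ⊕ 10 ⊕ 17 ⊕ 18 = 28.
The overall nim-sum is X = 28. A heap of size p has a winning move iff p XOR X < p (reduce it to p XOR X).
  21: 21 XOR 28 = 9 < 21 — winning move (to 9).
  10: 10 XOR 28 = 22 ≥ 10 — no move.
  17: 17 XOR 28 = 13 < 17 — winning move (to 13).
  18: 18 XOR 28 = 14 < 18 — winning move (to 14).
That gives 3 winning moves.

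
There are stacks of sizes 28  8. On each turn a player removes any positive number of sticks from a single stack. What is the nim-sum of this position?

In binary:
  11100  (28)
  01000  (8)
  -----
  10100  (20)

20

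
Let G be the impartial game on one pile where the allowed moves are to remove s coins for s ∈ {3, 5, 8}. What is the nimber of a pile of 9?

3

Grundy values for subtraction set {3, 5, 8}:
k:     0  1  2  3  4  5  6  7  8  9
g(k):  0  0  0  1  1  1  2  2  2  3
So g(9) = 3.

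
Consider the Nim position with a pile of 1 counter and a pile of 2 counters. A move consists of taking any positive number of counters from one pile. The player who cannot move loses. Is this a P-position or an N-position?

N-position

In binary:
  01  (1)
  10  (2)
  --
  11  (3)
The nim-sum is 3 ≠ 0, so this is an N-position: the player to move can win.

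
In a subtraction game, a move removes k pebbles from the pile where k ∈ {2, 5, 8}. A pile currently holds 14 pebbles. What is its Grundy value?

Compute g(0), g(1), … for moves {2, 5, 8}:
g(0) = mex{} = 0
g(1) = mex{} = 0
g(2) = mex{0} = 1
g(3) = mex{0} = 1
g(4) = mex{1} = 0
g(5) = mex{0,1} = 2
g(6) = mex{0} = 1
g(7) = mex{1,2} = 0
g(8) = mex{0,1} = 2
g(9) = mex{0} = 1
g(10) = mex{1,2} = 0
g(11) = mex{1} = 0
g(12) = mex{0} = 1
g(13) = mex{0,2} = 1
g(14) = mex{1} = 0
So g(14) = 0.

0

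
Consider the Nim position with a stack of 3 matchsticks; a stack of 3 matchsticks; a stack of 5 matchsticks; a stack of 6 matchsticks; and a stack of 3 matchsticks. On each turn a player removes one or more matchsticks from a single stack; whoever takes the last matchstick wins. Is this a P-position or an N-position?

Bitwise XOR of the heap sizes:
  011  (3)
  011  (3)
  101  (5)
  110  (6)
  011  (3)
  ---
  000  (0)
The nim-sum is 0, so this is a P-position: the player to move is in a losing position under optimal play.

P-position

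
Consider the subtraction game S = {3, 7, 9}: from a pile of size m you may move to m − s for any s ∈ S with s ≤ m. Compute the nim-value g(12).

Compute g(0), g(1), … for moves {3, 7, 9}:
g(0) = mex{} = 0
g(1) = mex{} = 0
g(2) = mex{} = 0
g(3) = mex{0} = 1
g(4) = mex{0} = 1
g(5) = mex{0} = 1
g(6) = mex{1} = 0
g(7) = mex{0,1} = 2
g(8) = mex{0,1} = 2
g(9) = mex{0} = 1
g(10) = mex{0,1,2} = 3
g(11) = mex{0,1,2} = 3
g(12) = mex{1} = 0
So g(12) = 0.

0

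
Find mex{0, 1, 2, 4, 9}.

The values 0, 1, 2 are all present; 3 is the first non-negative integer missing from the set.

3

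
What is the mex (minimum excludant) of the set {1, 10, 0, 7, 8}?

2

The values 0, 1 are all present; 2 is the first non-negative integer missing from the set.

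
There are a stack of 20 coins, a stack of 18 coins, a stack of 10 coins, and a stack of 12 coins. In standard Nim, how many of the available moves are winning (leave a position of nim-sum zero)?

0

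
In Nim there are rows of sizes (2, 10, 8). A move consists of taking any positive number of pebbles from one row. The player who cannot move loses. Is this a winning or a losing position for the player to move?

Compute the nim-sum pairwise:
2 ⊕ 10 = 8
8 ⊕ 8 = 0
The nim-sum is 0, so this is a P-position: the player to move is in a losing position under optimal play.

Losing position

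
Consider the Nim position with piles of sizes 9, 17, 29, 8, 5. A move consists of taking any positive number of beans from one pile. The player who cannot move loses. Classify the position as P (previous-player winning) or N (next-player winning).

N-position

Compute the nim-sum pairwise:
9 XOR 17 = 24
24 XOR 29 = 5
5 XOR 8 = 13
13 XOR 5 = 8
The nim-sum is 8 ≠ 0, so this is an N-position: the player to move can win.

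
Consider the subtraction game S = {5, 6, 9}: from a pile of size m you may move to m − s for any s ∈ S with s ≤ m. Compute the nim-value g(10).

2

Grundy values for subtraction set {5, 6, 9}:
g(0) = mex{} = 0
g(1) = mex{} = 0
g(2) = mex{} = 0
g(3) = mex{} = 0
g(4) = mex{} = 0
g(5) = mex{0} = 1
g(6) = mex{0} = 1
g(7) = mex{0} = 1
g(8) = mex{0} = 1
g(9) = mex{0} = 1
g(10) = mex{0,1} = 2
So g(10) = 2.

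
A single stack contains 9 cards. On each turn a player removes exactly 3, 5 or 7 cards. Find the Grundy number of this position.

3

Grundy values for subtraction set {3, 5, 7}:
g(0) = mex{} = 0
g(1) = mex{} = 0
g(2) = mex{} = 0
g(3) = mex{0} = 1
g(4) = mex{0} = 1
g(5) = mex{0} = 1
g(6) = mex{0,1} = 2
g(7) = mex{0,1} = 2
g(8) = mex{0,1} = 2
g(9) = mex{0,1,2} = 3
So g(9) = 3.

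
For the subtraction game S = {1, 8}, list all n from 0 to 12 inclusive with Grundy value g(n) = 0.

Compute g(0), g(1), … for moves {1, 8}:
k:     0  1  2  3  4  5  6  7  8  9 10 11 12
g(k):  0  1  0  1  0  1  0  1  2  0  1  0  1
The P-positions (g = 0) in 0..12 are 0, 2, 4, 6, 9, 11.

0, 2, 4, 6, 9, 11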